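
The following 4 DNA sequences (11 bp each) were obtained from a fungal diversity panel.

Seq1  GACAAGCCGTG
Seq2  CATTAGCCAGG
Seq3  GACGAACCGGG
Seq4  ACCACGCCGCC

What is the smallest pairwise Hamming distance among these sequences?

3

Pairwise Hamming distances:
  Seq1 vs Seq2: 5
  Seq1 vs Seq3: 3
  Seq1 vs Seq4: 5
  Seq2 vs Seq3: 5
  Seq2 vs Seq4: 8
  Seq3 vs Seq4: 7
The smallest is 3, between Seq1 and Seq3.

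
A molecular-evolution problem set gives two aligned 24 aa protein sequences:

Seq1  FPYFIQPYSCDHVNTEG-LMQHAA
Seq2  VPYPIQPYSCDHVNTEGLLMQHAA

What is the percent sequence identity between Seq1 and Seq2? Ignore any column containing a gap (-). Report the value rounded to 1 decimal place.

Excluding the 1 gap column leaves 23 comparable sites.
Differing sites — 1:F/V; 4:F/P.
21 of the 23 comparable sites match, so the percent identity is 21/23 × 100 = 91.3%.

91.3%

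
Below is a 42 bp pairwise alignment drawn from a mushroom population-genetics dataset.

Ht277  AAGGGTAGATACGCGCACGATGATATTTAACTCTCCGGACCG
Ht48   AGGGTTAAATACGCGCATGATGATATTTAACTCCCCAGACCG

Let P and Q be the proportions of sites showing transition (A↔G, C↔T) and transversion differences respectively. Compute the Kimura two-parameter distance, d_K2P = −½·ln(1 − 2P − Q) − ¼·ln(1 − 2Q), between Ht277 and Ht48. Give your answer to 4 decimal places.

Differing sites — 2:A/G (Ti); 5:G/T (Tv); 8:G/A (Ti); 18:C/T (Ti); 34:T/C (Ti); 37:G/A (Ti).
Of the 6 differences, 5 transitions and 1 transversion over 42 sites: P = 5/42 = 0.119048, Q = 1/42 = 0.023810.
d = −0.5·ln(0.738094) − 0.25·ln(0.952380) = −0.5·(-0.303684) − 0.25·(-0.048791) = 0.1640.

0.1640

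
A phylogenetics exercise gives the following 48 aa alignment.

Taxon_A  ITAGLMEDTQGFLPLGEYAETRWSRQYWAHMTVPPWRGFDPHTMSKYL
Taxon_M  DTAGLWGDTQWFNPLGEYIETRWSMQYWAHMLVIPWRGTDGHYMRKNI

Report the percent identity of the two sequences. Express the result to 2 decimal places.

68.75%

The sequences differ at positions 1 (I/D), 6 (M/W), 7 (E/G), 11 (G/W), 13 (L/N), 19 (A/I), 25 (R/M), 32 (T/L), 34 (P/I), 39 (F/T), 41 (P/G), 43 (T/Y), 45 (S/R), 47 (Y/N), 48 (L/I).
33 of the 48 sites match, so the percent identity is 33/48 × 100 = 68.75%.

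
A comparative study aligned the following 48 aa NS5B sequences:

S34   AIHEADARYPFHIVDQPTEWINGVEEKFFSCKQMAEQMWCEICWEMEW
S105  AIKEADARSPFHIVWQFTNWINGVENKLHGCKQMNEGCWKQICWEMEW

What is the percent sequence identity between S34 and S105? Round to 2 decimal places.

Differing sites — 3:H/K; 9:Y/S; 15:D/W; 17:P/F; 19:E/N; 26:E/N; 28:F/L; 29:F/H; 30:S/G; 35:A/N; 37:Q/G; 38:M/C; 40:C/K; 41:E/Q.
34 of the 48 sites match, so the percent identity is 34/48 × 100 = 70.83%.

70.83%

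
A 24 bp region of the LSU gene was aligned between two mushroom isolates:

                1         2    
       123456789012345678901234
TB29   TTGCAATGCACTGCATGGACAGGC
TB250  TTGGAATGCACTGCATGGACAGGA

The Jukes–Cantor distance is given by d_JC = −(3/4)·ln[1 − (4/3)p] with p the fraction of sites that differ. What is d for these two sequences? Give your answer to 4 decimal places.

0.0883

Mismatches occur at site 4 (C→G), site 24 (C→A).
p = 2/24 = 0.083333.
d = −0.75 · ln(1 − (4/3)·0.083333) = −0.75 · ln(0.888889) = −0.75 · (-0.117783) = 0.0883.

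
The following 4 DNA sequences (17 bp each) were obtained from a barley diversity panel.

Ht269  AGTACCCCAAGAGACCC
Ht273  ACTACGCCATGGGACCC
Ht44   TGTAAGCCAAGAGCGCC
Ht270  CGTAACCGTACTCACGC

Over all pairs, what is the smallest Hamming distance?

Pairwise Hamming distances:
  Ht269 vs Ht273: 4
  Ht269 vs Ht44: 5
  Ht269 vs Ht270: 8
  Ht273 vs Ht44: 7
  Ht273 vs Ht270: 11
  Ht44 vs Ht270: 10
The smallest is 4, between Ht269 and Ht273.

4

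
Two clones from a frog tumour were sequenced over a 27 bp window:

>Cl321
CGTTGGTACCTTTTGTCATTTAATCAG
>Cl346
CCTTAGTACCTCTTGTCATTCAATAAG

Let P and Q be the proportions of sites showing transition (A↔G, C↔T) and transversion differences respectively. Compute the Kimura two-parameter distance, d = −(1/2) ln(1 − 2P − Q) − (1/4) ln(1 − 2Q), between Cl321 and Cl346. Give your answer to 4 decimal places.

0.2158

The sequences differ at positions 2 (G/C, transversion), 5 (G/A, transition), 12 (T/C, transition), 21 (T/C, transition), 25 (C/A, transversion).
Of the 5 differences, 3 transitions and 2 transversions over 27 sites: P = 3/27 = 0.111111, Q = 2/27 = 0.074074.
d = −0.5·ln(0.703704) − 0.25·ln(0.851852) = −0.5·(-0.351397) − 0.25·(-0.160342) = 0.2158.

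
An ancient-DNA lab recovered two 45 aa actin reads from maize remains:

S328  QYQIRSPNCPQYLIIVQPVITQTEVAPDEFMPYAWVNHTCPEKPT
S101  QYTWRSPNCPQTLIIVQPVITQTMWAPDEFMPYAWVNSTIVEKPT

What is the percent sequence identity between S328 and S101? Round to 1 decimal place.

The sequences differ at positions 3 (Q/T), 4 (I/W), 12 (Y/T), 24 (E/M), 25 (V/W), 38 (H/S), 40 (C/I), 41 (P/V).
37 of the 45 sites match, so the percent identity is 37/45 × 100 = 82.2%.

82.2%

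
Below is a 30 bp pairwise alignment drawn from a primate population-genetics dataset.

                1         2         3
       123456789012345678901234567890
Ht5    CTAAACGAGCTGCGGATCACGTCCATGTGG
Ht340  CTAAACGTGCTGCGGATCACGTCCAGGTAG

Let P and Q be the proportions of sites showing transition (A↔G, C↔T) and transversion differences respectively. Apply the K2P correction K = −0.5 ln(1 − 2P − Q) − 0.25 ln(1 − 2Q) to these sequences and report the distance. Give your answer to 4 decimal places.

The sequences differ at positions 8 (A/T, transversion), 26 (T/G, transversion), 29 (G/A, transition).
Of the 3 differences, 1 transition and 2 transversions over 30 sites: P = 1/30 = 0.033333, Q = 2/30 = 0.066667.
d = −0.5·ln(0.866667) − 0.25·ln(0.866666) = −0.5·(-0.143100) − 0.25·(-0.143102) = 0.1073.

0.1073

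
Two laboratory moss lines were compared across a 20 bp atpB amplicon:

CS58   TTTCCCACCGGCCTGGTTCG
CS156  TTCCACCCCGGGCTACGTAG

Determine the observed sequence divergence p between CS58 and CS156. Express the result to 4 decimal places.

0.4000

The sequences differ at positions 3 (T/C), 5 (C/A), 7 (A/C), 12 (C/G), 15 (G/A), 16 (G/C), 17 (T/G), 19 (C/A).
There are 8 differences over 20 sites, so p = 8/20 = 0.4000.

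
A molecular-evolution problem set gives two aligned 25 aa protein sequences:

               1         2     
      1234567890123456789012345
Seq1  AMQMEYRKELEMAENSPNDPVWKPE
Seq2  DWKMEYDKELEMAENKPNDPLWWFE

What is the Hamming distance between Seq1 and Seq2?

8

The sequences differ at positions 1 (A/D), 2 (M/W), 3 (Q/K), 7 (R/D), 16 (S/K), 21 (V/L), 23 (K/W), 24 (P/F).
That gives 8 mismatches out of 25 aligned sites, so the Hamming distance is 8.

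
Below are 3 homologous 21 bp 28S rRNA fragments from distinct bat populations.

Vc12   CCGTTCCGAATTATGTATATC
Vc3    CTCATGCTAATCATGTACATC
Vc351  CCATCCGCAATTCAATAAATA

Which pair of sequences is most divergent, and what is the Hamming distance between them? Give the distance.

Pairwise Hamming distances:
  Vc12 vs Vc3: 7
  Vc12 vs Vc351: 9
  Vc3 vs Vc351: 13
The largest is 13, between Vc3 and Vc351.

13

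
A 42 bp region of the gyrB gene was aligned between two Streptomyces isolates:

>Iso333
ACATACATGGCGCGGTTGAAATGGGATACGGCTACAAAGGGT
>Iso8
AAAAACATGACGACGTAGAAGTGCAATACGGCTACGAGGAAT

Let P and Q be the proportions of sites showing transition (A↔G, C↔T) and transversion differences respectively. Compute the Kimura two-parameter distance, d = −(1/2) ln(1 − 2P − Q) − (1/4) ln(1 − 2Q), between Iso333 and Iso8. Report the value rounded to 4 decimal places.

0.4074

Mismatches occur at site 2 (C→A, transversion), site 4 (T→A, transversion), site 10 (G→A, transition), site 13 (C→A, transversion), site 14 (G→C, transversion), site 17 (T→A, transversion), site 21 (A→G, transition), site 24 (G→C, transversion), site 25 (G→A, transition), site 36 (A→G, transition), site 38 (A→G, transition), site 40 (G→A, transition), site 41 (G→A, transition).
Of the 13 differences, 7 transitions and 6 transversions over 42 sites: P = 7/42 = 0.166667, Q = 6/42 = 0.142857.
d = −0.5·ln(0.523809) − 0.25·ln(0.714286) = −0.5·(-0.646628) − 0.25·(-0.336472) = 0.4074.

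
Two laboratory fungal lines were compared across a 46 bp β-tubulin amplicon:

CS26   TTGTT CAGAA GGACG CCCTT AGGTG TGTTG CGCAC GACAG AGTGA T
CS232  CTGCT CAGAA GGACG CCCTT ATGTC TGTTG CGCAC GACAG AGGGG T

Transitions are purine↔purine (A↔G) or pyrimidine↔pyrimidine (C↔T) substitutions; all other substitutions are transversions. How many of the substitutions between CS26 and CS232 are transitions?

Mismatches occur at site 1 (T/C, transition), site 4 (T/C, transition), site 22 (G/T, transversion), site 25 (G/C, transversion), site 43 (T/G, transversion), site 45 (A/G, transition).
Of the 6 differences, 3 transitions and 3 transversions, so the answer is 3.

3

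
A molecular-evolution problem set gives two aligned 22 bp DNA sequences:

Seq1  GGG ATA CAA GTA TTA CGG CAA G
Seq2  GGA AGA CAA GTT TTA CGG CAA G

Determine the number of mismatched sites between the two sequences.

3

Differing sites — 3:G/A; 5:T/G; 12:A/T.
That gives 3 mismatches out of 22 aligned sites, so the Hamming distance is 3.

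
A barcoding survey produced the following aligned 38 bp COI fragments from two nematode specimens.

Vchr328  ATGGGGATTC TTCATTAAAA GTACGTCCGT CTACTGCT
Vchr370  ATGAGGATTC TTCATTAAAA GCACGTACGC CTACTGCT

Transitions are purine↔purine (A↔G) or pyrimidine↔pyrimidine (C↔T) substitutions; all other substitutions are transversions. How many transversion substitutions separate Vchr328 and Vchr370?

1

Mismatches occur at site 4 (G/A, transition), site 22 (T/C, transition), site 27 (C/A, transversion), site 30 (T/C, transition).
Of the 4 differences, 3 transitions and 1 transversion, so the answer is 1.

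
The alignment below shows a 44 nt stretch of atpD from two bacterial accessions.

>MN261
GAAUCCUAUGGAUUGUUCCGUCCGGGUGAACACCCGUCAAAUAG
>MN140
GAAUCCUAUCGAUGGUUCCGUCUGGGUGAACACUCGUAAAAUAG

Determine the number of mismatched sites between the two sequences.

The sequences differ at positions 10 (G/C), 14 (U/G), 23 (C/U), 34 (C/U), 38 (C/A).
That gives 5 mismatches out of 44 aligned sites, so the Hamming distance is 5.

5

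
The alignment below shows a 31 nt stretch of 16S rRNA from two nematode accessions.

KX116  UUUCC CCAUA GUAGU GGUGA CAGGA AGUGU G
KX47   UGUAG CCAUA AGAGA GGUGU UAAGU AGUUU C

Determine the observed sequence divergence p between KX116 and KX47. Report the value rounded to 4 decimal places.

0.3871

The sequences differ at positions 2 (U/G), 4 (C/A), 5 (C/G), 11 (G/A), 12 (U/G), 15 (U/A), 20 (A/U), 21 (C/U), 23 (G/A), 25 (A/U), 29 (G/U), 31 (G/C).
There are 12 differences over 31 sites, so p = 12/31 = 0.3871.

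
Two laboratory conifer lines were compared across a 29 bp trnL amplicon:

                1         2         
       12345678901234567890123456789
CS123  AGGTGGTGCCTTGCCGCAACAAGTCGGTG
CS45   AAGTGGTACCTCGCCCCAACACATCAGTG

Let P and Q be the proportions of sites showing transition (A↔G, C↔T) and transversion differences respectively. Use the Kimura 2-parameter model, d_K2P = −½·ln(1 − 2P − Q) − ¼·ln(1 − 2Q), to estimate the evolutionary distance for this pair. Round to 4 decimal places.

0.3041

Mismatches occur at site 2 (G→A, transition), site 8 (G→A, transition), site 12 (T→C, transition), site 16 (G→C, transversion), site 22 (A→C, transversion), site 23 (G→A, transition), site 26 (G→A, transition).
Of the 7 differences, 5 transitions and 2 transversions over 29 sites: P = 5/29 = 0.172414, Q = 2/29 = 0.068966.
d = −0.5·ln(0.586206) − 0.25·ln(0.862068) = −0.5·(-0.534084) − 0.25·(-0.148421) = 0.3041.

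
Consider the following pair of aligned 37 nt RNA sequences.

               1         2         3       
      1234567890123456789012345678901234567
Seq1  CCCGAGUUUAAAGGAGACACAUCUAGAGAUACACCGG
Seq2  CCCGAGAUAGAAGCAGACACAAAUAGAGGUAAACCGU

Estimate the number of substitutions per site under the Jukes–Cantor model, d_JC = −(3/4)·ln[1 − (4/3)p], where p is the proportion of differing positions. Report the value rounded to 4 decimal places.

The sequences differ at positions 7 (U/A), 9 (U/A), 10 (A/G), 14 (G/C), 22 (U/A), 23 (C/A), 29 (A/G), 32 (C/A), 37 (G/U).
p = 9/37 = 0.243243.
d = −0.75 · ln(1 − (4/3)·0.243243) = −0.75 · ln(0.675676) = −0.75 · (-0.392042) = 0.2940.

0.2940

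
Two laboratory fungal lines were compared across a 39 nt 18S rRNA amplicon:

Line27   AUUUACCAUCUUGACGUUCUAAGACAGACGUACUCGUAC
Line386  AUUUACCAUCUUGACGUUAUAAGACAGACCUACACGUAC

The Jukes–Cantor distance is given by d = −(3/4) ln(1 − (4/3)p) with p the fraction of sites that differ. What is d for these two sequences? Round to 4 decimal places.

Mismatches occur at site 19 (C/A), site 30 (G/C), site 34 (U/A).
p = 3/39 = 0.076923.
d = −0.75 · ln(1 − (4/3)·0.076923) = −0.75 · ln(0.897436) = −0.75 · (-0.108213) = 0.0812.

0.0812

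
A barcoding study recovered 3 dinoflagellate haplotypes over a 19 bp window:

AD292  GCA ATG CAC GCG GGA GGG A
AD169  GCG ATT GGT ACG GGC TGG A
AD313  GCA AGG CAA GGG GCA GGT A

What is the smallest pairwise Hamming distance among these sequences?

5

Pairwise Hamming distances:
  AD292 vs AD169: 8
  AD292 vs AD313: 5
  AD169 vs AD313: 12
The smallest is 5, between AD292 and AD313.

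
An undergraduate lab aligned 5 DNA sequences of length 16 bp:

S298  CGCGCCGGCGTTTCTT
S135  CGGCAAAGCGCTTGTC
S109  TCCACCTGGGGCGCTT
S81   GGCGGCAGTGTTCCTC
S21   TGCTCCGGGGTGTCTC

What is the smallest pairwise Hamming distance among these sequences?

Pairwise Hamming distances:
  S298 vs S135: 8
  S298 vs S109: 8
  S298 vs S81: 6
  S298 vs S21: 5
  S135 vs S109: 13
  S135 vs S81: 9
  S135 vs S21: 10
  S109 vs S81: 10
  S109 vs S21: 7
  S81 vs S21: 7
The smallest is 5, between S298 and S21.

5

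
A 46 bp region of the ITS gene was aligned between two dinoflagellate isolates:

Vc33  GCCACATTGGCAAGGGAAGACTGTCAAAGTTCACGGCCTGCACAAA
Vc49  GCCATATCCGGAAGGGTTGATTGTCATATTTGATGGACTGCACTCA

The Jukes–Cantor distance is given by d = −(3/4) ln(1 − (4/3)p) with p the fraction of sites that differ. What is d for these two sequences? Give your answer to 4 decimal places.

The sequences differ at positions 5 (C/T), 8 (T/C), 9 (G/C), 11 (C/G), 17 (A/T), 18 (A/T), 21 (C/T), 27 (A/T), 29 (G/T), 32 (C/G), 34 (C/T), 37 (C/A), 44 (A/T), 45 (A/C).
p = 14/46 = 0.304348.
d = −0.75 · ln(1 − (4/3)·0.304348) = −0.75 · ln(0.594203) = −0.75 · (-0.520534) = 0.3904.

0.3904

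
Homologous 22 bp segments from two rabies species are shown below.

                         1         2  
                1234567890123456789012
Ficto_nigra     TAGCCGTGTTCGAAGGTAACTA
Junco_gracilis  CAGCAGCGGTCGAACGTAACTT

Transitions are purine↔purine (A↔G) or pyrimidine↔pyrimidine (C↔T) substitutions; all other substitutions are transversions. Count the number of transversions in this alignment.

4

The sequences differ at positions 1 (T/C, transition), 5 (C/A, transversion), 7 (T/C, transition), 9 (T/G, transversion), 15 (G/C, transversion), 22 (A/T, transversion).
Of the 6 differences, 2 transitions and 4 transversions, so the answer is 4.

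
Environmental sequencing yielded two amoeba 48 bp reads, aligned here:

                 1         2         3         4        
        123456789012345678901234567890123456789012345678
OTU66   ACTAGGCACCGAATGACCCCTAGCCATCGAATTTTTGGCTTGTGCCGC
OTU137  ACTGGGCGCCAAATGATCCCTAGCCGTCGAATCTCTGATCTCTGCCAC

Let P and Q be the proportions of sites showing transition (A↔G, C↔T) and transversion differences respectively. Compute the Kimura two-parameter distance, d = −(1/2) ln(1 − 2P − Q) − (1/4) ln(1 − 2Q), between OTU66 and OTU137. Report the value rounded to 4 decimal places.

0.3368

Mismatches occur at site 4 (A/G, transition), site 8 (A/G, transition), site 11 (G/A, transition), site 17 (C/T, transition), site 26 (A/G, transition), site 33 (T/C, transition), site 35 (T/C, transition), site 38 (G/A, transition), site 39 (C/T, transition), site 40 (T/C, transition), site 42 (G/C, transversion), site 47 (G/A, transition).
Of the 12 differences, 11 transitions and 1 transversion over 48 sites: P = 11/48 = 0.229167, Q = 1/48 = 0.020833.
d = −0.5·ln(0.520833) − 0.25·ln(0.958334) = −0.5·(-0.652326) − 0.25·(-0.042559) = 0.3368.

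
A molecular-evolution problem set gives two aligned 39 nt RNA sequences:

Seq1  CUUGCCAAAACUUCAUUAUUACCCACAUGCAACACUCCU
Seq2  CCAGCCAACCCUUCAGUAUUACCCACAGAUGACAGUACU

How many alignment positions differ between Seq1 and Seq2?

Mismatches occur at site 2 (U/C), site 3 (U/A), site 9 (A/C), site 10 (A/C), site 16 (U/G), site 28 (U/G), site 29 (G/A), site 30 (C/U), site 31 (A/G), site 35 (C/G), site 37 (C/A).
That gives 11 mismatches out of 39 aligned sites, so the Hamming distance is 11.

11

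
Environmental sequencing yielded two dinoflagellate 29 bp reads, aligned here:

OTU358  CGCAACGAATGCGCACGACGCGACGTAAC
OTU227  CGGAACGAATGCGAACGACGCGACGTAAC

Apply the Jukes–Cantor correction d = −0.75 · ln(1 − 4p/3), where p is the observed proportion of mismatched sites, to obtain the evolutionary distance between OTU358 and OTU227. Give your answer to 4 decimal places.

0.0723

Differing sites — 3:C/G; 14:C/A.
p = 2/29 = 0.068966.
d = −0.75 · ln(1 − (4/3)·0.068966) = −0.75 · ln(0.908045) = −0.75 · (-0.096461) = 0.0723.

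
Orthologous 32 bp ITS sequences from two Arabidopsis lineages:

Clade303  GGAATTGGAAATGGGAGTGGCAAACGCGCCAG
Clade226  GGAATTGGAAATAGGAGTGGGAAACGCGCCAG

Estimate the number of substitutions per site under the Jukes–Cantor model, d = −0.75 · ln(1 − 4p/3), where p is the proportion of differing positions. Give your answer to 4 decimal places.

Differing sites — 13:G/A; 21:C/G.
p = 2/32 = 0.062500.
d = −0.75 · ln(1 − (4/3)·0.062500) = −0.75 · ln(0.916667) = −0.75 · (-0.087011) = 0.0653.

0.0653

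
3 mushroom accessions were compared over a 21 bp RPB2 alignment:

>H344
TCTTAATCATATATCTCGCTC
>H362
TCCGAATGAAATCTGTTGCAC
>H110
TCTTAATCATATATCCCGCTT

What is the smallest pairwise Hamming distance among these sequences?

Pairwise Hamming distances:
  H344 vs H362: 8
  H344 vs H110: 2
  H362 vs H110: 10
The smallest is 2, between H344 and H110.

2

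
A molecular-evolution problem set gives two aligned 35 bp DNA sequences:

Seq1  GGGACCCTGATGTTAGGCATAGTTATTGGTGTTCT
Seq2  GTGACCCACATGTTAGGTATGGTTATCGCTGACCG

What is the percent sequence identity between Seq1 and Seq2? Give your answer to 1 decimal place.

71.4%

The sequences differ at positions 2 (G/T), 8 (T/A), 9 (G/C), 18 (C/T), 21 (A/G), 27 (T/C), 29 (G/C), 32 (T/A), 33 (T/C), 35 (T/G).
25 of the 35 sites match, so the percent identity is 25/35 × 100 = 71.4%.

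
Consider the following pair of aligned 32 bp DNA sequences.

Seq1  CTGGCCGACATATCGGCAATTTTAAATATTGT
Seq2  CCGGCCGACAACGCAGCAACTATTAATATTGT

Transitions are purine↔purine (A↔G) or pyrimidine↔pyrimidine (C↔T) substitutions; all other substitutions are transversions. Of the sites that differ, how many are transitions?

3

Differing sites — 2:T/C (Ti); 11:T/A (Tv); 12:A/C (Tv); 13:T/G (Tv); 15:G/A (Ti); 20:T/C (Ti); 22:T/A (Tv); 24:A/T (Tv).
Of the 8 differences, 3 transitions and 5 transversions, so the answer is 3.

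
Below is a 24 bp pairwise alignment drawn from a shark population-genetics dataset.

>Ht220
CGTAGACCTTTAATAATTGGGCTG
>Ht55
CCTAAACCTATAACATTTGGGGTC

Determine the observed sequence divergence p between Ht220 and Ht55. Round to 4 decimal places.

Differing sites — 2:G/C; 5:G/A; 10:T/A; 14:T/C; 16:A/T; 22:C/G; 24:G/C.
There are 7 differences over 24 sites, so p = 7/24 = 0.2917.

0.2917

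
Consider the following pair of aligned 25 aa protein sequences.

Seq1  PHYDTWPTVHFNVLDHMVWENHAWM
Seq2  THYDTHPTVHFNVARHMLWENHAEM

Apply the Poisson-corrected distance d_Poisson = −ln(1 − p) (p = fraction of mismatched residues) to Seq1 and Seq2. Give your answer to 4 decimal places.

Differing sites — 1:P/T; 6:W/H; 14:L/A; 15:D/R; 18:V/L; 24:W/E.
p = 6/25 = 0.240000.
d = −ln(1 − 0.240000) = −ln(0.760000) = 0.2744.

0.2744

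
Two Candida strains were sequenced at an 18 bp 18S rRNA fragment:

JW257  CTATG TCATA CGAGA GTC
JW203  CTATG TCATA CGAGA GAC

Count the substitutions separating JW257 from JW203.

1

The sequences differ at position 17 (T/A).
That gives 1 mismatch out of 18 aligned sites, so the Hamming distance is 1.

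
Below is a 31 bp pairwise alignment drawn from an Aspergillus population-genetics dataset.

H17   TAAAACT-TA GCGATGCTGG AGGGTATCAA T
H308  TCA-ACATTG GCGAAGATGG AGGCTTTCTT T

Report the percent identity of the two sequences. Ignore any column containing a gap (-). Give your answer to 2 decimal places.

Excluding the 2 gap columns leaves 29 comparable sites.
Differing sites — 2:A/C; 7:T/A; 10:A/G; 15:T/A; 17:C/A; 24:G/C; 26:A/T; 29:A/T; 30:A/T.
20 of the 29 comparable sites match, so the percent identity is 20/29 × 100 = 68.97%.

68.97%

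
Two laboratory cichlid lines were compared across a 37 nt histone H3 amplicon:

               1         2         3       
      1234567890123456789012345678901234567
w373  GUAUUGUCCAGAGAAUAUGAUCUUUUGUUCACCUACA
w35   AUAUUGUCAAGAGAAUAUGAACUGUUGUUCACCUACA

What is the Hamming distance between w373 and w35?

Differing sites — 1:G/A; 9:C/A; 21:U/A; 24:U/G.
That gives 4 mismatches out of 37 aligned sites, so the Hamming distance is 4.

4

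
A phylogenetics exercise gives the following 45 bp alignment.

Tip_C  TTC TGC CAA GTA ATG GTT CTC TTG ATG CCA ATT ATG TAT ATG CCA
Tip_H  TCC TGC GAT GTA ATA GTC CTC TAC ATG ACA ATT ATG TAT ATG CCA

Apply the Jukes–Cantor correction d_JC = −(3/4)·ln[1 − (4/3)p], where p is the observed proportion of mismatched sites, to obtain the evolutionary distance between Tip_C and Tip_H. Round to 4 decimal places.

0.2029

The sequences differ at positions 2 (T/C), 7 (C/G), 9 (A/T), 15 (G/A), 18 (T/C), 23 (T/A), 24 (G/C), 28 (C/A).
p = 8/45 = 0.177778.
d = −0.75 · ln(1 − (4/3)·0.177778) = −0.75 · ln(0.762963) = −0.75 · (-0.270546) = 0.2029.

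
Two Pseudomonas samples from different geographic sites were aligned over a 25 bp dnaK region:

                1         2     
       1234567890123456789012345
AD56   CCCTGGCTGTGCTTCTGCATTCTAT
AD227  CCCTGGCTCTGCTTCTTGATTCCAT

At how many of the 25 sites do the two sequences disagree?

4

Mismatches occur at site 9 (G↔C), site 17 (G↔T), site 18 (C↔G), site 23 (T↔C).
That gives 4 mismatches out of 25 aligned sites, so the Hamming distance is 4.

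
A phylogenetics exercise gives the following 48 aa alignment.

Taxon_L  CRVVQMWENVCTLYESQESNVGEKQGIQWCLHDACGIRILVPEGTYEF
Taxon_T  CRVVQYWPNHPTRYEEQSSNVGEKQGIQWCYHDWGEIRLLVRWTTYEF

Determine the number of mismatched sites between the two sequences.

15

Differing sites — 6:M/Y; 8:E/P; 10:V/H; 11:C/P; 13:L/R; 16:S/E; 18:E/S; 31:L/Y; 34:A/W; 35:C/G; 36:G/E; 39:I/L; 42:P/R; 43:E/W; 44:G/T.
That gives 15 mismatches out of 48 aligned sites, so the Hamming distance is 15.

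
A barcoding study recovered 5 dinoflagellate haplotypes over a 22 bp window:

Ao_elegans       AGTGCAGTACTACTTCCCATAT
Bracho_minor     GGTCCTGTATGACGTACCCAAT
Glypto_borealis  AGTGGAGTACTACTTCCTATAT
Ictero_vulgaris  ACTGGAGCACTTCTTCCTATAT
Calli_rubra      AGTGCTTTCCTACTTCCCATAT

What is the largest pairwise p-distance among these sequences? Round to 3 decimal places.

0.636

Pairwise Hamming distances:
  Ao_elegans vs Bracho_minor: 9
  Ao_elegans vs Glypto_borealis: 2
  Ao_elegans vs Ictero_vulgaris: 5
  Ao_elegans vs Calli_rubra: 3
  Bracho_minor vs Glypto_borealis: 11
  Bracho_minor vs Ictero_vulgaris: 14
  Bracho_minor vs Calli_rubra: 10
  Glypto_borealis vs Ictero_vulgaris: 3
  Glypto_borealis vs Calli_rubra: 5
  Ictero_vulgaris vs Calli_rubra: 8
The largest is 14 mismatches, between Bracho_minor and Ictero_vulgaris; p = 14/22 = 0.636.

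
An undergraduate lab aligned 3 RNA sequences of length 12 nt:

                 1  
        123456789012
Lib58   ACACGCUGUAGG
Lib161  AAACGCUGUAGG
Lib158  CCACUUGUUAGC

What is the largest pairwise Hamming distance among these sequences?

Pairwise Hamming distances:
  Lib58 vs Lib161: 1
  Lib58 vs Lib158: 6
  Lib161 vs Lib158: 7
The largest is 7, between Lib161 and Lib158.

7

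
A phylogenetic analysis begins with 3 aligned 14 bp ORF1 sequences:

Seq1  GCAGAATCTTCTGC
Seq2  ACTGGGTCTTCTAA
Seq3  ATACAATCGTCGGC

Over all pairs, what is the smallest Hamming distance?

5

Pairwise Hamming distances:
  Seq1 vs Seq2: 6
  Seq1 vs Seq3: 5
  Seq2 vs Seq3: 9
The smallest is 5, between Seq1 and Seq3.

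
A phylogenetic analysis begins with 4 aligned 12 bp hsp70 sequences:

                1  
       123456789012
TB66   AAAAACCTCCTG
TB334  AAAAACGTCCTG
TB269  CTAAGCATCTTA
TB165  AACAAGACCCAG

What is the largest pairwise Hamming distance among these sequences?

9

Pairwise Hamming distances:
  TB66 vs TB334: 1
  TB66 vs TB269: 6
  TB66 vs TB165: 5
  TB334 vs TB269: 6
  TB334 vs TB165: 5
  TB269 vs TB165: 9
The largest is 9, between TB269 and TB165.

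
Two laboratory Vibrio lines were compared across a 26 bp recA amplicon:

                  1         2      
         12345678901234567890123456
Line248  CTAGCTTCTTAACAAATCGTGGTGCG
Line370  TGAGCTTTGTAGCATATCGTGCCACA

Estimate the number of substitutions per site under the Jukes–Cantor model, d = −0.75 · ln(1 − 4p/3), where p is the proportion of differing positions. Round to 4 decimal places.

The sequences differ at positions 1 (C/T), 2 (T/G), 8 (C/T), 9 (T/G), 12 (A/G), 15 (A/T), 22 (G/C), 23 (T/C), 24 (G/A), 26 (G/A).
p = 10/26 = 0.384615.
d = −0.75 · ln(1 − (4/3)·0.384615) = −0.75 · ln(0.487180) = −0.75 · (-0.719122) = 0.5393.

0.5393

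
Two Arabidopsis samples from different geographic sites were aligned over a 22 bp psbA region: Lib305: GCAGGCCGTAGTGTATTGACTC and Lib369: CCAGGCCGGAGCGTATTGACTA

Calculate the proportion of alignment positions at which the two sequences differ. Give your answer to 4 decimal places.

Mismatches occur at site 1 (G→C), site 9 (T→G), site 12 (T→C), site 22 (C→A).
There are 4 differences over 22 sites, so p = 4/22 = 0.1818.

0.1818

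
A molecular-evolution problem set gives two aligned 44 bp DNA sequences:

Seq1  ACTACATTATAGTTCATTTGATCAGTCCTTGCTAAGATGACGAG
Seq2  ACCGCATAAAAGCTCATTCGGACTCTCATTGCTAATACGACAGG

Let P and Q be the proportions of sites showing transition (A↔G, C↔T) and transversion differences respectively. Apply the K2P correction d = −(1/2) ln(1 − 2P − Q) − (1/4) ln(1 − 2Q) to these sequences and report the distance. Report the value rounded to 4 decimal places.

The sequences differ at positions 3 (T/C, transition), 4 (A/G, transition), 8 (T/A, transversion), 10 (T/A, transversion), 13 (T/C, transition), 19 (T/C, transition), 21 (A/G, transition), 22 (T/A, transversion), 24 (A/T, transversion), 25 (G/C, transversion), 28 (C/A, transversion), 36 (G/T, transversion), 38 (T/C, transition), 42 (G/A, transition), 43 (A/G, transition).
Of the 15 differences, 8 transitions and 7 transversions over 44 sites: P = 8/44 = 0.181818, Q = 7/44 = 0.159091.
d = −0.5·ln(0.477273) − 0.25·ln(0.681818) = −0.5·(-0.739667) − 0.25·(-0.382993) = 0.4656.

0.4656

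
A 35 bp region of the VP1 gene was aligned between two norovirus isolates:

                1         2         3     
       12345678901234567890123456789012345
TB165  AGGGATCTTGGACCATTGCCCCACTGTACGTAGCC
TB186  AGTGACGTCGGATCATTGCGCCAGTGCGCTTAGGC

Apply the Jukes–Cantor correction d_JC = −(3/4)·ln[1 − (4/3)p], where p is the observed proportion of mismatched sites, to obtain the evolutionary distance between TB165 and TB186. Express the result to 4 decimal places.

The sequences differ at positions 3 (G/T), 6 (T/C), 7 (C/G), 9 (T/C), 13 (C/T), 20 (C/G), 24 (C/G), 27 (T/C), 28 (A/G), 30 (G/T), 34 (C/G).
p = 11/35 = 0.314286.
d = −0.75 · ln(1 − (4/3)·0.314286) = −0.75 · ln(0.580952) = −0.75 · (-0.543087) = 0.4073.

0.4073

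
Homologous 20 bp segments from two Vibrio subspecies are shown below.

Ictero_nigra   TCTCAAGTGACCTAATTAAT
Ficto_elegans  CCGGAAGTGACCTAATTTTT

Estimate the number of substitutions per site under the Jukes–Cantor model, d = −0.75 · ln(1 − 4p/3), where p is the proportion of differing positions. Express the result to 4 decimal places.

Differing sites — 1:T/C; 3:T/G; 4:C/G; 18:A/T; 19:A/T.
p = 5/20 = 0.250000.
d = −0.75 · ln(1 − (4/3)·0.250000) = −0.75 · ln(0.666667) = −0.75 · (-0.405465) = 0.3041.

0.3041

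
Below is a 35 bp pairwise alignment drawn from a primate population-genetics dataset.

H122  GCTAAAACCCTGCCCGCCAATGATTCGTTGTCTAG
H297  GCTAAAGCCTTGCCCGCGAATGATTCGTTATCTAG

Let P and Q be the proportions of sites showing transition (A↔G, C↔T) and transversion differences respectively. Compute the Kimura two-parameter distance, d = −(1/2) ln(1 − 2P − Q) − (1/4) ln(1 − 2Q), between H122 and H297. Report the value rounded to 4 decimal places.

0.1263

Mismatches occur at site 7 (A↔G, transition), site 10 (C↔T, transition), site 18 (C↔G, transversion), site 30 (G↔A, transition).
Of the 4 differences, 3 transitions and 1 transversion over 35 sites: P = 3/35 = 0.085714, Q = 1/35 = 0.028571.
d = −0.5·ln(0.800001) − 0.25·ln(0.942858) = −0.5·(-0.223142) − 0.25·(-0.058840) = 0.1263.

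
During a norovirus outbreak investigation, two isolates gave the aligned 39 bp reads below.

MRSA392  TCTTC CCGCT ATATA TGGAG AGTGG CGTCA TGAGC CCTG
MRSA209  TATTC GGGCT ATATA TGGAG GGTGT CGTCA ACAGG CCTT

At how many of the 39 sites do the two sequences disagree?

The sequences differ at positions 2 (C/A), 6 (C/G), 7 (C/G), 21 (A/G), 25 (G/T), 31 (T/A), 32 (G/C), 35 (C/G), 39 (G/T).
That gives 9 mismatches out of 39 aligned sites, so the Hamming distance is 9.

9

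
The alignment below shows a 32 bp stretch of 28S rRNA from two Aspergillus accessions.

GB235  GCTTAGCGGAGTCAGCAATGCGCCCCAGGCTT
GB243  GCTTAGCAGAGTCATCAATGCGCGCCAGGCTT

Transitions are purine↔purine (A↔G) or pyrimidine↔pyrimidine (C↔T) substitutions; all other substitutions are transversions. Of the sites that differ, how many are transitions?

Differing sites — 8:G/A (Ti); 15:G/T (Tv); 24:C/G (Tv).
Of the 3 differences, 1 transition and 2 transversions, so the answer is 1.

1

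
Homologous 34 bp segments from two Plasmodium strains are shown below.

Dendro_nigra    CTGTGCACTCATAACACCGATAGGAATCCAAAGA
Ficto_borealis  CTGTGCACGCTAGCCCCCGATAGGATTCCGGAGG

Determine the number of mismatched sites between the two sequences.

10

Mismatches occur at site 9 (T→G), site 11 (A→T), site 12 (T→A), site 13 (A→G), site 14 (A→C), site 16 (A→C), site 26 (A→T), site 30 (A→G), site 31 (A→G), site 34 (A→G).
That gives 10 mismatches out of 34 aligned sites, so the Hamming distance is 10.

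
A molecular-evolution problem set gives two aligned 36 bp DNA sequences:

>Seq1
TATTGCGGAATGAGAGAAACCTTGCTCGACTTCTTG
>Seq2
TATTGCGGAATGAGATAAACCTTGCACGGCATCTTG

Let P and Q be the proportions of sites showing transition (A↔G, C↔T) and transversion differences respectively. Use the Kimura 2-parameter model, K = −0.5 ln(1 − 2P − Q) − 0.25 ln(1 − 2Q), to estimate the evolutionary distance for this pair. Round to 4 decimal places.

The sequences differ at positions 16 (G/T, transversion), 26 (T/A, transversion), 29 (A/G, transition), 31 (T/A, transversion).
Of the 4 differences, 1 transition and 3 transversions over 36 sites: P = 1/36 = 0.027778, Q = 3/36 = 0.083333.
d = −0.5·ln(0.861111) − 0.25·ln(0.833334) = −0.5·(-0.149532) − 0.25·(-0.182321) = 0.1203.

0.1203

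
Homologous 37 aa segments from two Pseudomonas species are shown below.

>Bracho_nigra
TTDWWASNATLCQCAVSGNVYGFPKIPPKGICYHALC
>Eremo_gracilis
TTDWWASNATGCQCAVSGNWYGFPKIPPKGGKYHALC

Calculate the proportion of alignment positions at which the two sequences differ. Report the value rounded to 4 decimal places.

Differing sites — 11:L/G; 20:V/W; 31:I/G; 32:C/K.
There are 4 differences over 37 sites, so p = 4/37 = 0.1081.

0.1081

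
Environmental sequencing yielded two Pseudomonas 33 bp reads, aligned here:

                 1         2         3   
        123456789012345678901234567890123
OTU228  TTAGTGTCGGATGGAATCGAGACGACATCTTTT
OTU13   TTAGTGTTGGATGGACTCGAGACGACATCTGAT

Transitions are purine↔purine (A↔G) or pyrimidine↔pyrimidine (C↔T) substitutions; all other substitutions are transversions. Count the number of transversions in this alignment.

Mismatches occur at site 8 (C/T, transition), site 16 (A/C, transversion), site 31 (T/G, transversion), site 32 (T/A, transversion).
Of the 4 differences, 1 transition and 3 transversions, so the answer is 3.

3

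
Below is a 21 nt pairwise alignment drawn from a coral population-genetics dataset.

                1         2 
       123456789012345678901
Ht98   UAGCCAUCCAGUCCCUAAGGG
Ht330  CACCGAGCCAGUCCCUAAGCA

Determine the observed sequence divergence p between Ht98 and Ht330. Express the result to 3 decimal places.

0.286

Differing sites — 1:U/C; 3:G/C; 5:C/G; 7:U/G; 20:G/C; 21:G/A.
There are 6 differences over 21 sites, so p = 6/21 = 0.286.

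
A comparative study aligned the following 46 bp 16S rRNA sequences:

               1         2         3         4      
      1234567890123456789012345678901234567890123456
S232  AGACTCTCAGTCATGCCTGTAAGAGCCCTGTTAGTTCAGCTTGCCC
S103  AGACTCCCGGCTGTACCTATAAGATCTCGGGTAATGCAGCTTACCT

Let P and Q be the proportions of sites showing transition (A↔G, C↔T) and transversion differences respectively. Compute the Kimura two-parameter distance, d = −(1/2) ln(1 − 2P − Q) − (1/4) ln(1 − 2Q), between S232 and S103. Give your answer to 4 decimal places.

The sequences differ at positions 7 (T/C, transition), 9 (A/G, transition), 11 (T/C, transition), 12 (C/T, transition), 13 (A/G, transition), 15 (G/A, transition), 19 (G/A, transition), 25 (G/T, transversion), 27 (C/T, transition), 29 (T/G, transversion), 31 (T/G, transversion), 34 (G/A, transition), 36 (T/G, transversion), 43 (G/A, transition), 46 (C/T, transition).
Of the 15 differences, 11 transitions and 4 transversions over 46 sites: P = 11/46 = 0.239130, Q = 4/46 = 0.086957.
d = −0.5·ln(0.434783) − 0.25·ln(0.826086) = −0.5·(-0.832908) − 0.25·(-0.191056) = 0.4642.

0.4642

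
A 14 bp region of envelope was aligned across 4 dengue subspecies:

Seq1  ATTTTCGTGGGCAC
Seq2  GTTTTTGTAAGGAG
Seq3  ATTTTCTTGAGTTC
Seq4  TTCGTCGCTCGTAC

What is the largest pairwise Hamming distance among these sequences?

Pairwise Hamming distances:
  Seq1 vs Seq2: 6
  Seq1 vs Seq3: 4
  Seq1 vs Seq4: 7
  Seq2 vs Seq3: 7
  Seq2 vs Seq4: 9
  Seq3 vs Seq4: 8
The largest is 9, between Seq2 and Seq4.

9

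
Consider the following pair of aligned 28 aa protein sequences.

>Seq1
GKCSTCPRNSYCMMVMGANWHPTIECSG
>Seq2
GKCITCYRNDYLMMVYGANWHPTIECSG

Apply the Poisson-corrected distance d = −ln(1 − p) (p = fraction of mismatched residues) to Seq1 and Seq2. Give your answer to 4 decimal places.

0.1967

Mismatches occur at site 4 (S↔I), site 7 (P↔Y), site 10 (S↔D), site 12 (C↔L), site 16 (M↔Y).
p = 5/28 = 0.178571.
d = −ln(1 − 0.178571) = −ln(0.821429) = 0.1967.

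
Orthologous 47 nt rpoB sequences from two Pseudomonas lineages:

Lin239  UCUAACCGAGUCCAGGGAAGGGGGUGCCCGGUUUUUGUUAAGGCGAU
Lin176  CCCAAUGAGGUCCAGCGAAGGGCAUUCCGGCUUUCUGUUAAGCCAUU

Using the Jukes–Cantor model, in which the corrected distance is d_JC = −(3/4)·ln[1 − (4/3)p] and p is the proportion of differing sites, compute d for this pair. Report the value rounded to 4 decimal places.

0.4537

Differing sites — 1:U/C; 3:U/C; 6:C/U; 7:C/G; 8:G/A; 9:A/G; 16:G/C; 23:G/C; 24:G/A; 26:G/U; 29:C/G; 31:G/C; 35:U/C; 43:G/C; 45:G/A; 46:A/U.
p = 16/47 = 0.340426.
d = −0.75 · ln(1 − (4/3)·0.340426) = −0.75 · ln(0.546099) = −0.75 · (-0.604955) = 0.4537.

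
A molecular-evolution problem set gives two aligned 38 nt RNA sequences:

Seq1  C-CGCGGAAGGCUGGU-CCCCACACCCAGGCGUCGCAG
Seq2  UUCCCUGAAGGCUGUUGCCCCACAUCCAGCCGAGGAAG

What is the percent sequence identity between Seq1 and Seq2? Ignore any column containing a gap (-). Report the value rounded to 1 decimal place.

Excluding the 2 gap columns leaves 36 comparable sites.
The sequences differ at positions 1 (C/U), 4 (G/C), 6 (G/U), 15 (G/U), 25 (C/U), 30 (G/C), 33 (U/A), 34 (C/G), 36 (C/A).
27 of the 36 comparable sites match, so the percent identity is 27/36 × 100 = 75.0%.

75.0%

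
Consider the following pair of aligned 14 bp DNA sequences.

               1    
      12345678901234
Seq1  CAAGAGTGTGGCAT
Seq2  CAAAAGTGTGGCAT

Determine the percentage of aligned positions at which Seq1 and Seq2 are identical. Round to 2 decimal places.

92.86%

Differing sites — 4:G/A.
13 of the 14 sites match, so the percent identity is 13/14 × 100 = 92.86%.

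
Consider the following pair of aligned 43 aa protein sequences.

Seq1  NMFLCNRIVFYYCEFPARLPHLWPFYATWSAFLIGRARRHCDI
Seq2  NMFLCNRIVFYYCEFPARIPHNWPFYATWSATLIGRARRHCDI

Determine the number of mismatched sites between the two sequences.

Differing sites — 19:L/I; 22:L/N; 32:F/T.
That gives 3 mismatches out of 43 aligned sites, so the Hamming distance is 3.

3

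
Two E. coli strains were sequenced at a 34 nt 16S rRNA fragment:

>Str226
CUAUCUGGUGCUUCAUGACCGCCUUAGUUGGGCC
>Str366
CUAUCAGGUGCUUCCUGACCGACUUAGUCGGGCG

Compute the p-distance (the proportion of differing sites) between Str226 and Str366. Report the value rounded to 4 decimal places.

0.1471

The sequences differ at positions 6 (U/A), 15 (A/C), 22 (C/A), 29 (U/C), 34 (C/G).
There are 5 differences over 34 sites, so p = 5/34 = 0.1471.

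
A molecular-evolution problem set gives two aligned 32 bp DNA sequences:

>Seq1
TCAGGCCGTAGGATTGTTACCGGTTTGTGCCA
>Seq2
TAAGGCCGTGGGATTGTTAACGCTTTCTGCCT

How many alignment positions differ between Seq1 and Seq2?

6

Mismatches occur at site 2 (C↔A), site 10 (A↔G), site 20 (C↔A), site 23 (G↔C), site 27 (G↔C), site 32 (A↔T).
That gives 6 mismatches out of 32 aligned sites, so the Hamming distance is 6.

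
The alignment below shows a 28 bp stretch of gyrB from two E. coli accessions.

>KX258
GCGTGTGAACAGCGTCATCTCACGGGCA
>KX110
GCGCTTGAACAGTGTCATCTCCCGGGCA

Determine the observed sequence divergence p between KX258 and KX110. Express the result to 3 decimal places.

Mismatches occur at site 4 (T→C), site 5 (G→T), site 13 (C→T), site 22 (A→C).
There are 4 differences over 28 sites, so p = 4/28 = 0.143.

0.143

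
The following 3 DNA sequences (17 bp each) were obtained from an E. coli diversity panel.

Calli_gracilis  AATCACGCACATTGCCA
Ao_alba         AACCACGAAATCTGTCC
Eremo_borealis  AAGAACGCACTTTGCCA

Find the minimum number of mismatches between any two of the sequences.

3

Pairwise Hamming distances:
  Calli_gracilis vs Ao_alba: 7
  Calli_gracilis vs Eremo_borealis: 3
  Ao_alba vs Eremo_borealis: 7
The smallest is 3, between Calli_gracilis and Eremo_borealis.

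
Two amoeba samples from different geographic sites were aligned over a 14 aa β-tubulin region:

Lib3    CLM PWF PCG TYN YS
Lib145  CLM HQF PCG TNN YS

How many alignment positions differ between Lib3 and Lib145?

Mismatches occur at site 4 (P↔H), site 5 (W↔Q), site 11 (Y↔N).
That gives 3 mismatches out of 14 aligned sites, so the Hamming distance is 3.

3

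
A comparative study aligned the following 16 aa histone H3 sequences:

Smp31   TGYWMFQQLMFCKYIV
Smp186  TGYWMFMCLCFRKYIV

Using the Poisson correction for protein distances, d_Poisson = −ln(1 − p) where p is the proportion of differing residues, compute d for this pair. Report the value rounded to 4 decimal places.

0.2877

The sequences differ at positions 7 (Q/M), 8 (Q/C), 10 (M/C), 12 (C/R).
p = 4/16 = 0.250000.
d = −ln(1 − 0.250000) = −ln(0.750000) = 0.2877.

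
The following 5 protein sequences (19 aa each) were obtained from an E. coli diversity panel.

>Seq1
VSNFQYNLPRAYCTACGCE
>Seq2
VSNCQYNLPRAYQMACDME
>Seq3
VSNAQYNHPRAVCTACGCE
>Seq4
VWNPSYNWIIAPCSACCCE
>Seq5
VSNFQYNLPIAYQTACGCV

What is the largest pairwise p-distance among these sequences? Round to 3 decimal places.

Pairwise Hamming distances:
  Seq1 vs Seq2: 5
  Seq1 vs Seq3: 3
  Seq1 vs Seq4: 9
  Seq1 vs Seq5: 3
  Seq2 vs Seq3: 7
  Seq2 vs Seq4: 11
  Seq2 vs Seq5: 6
  Seq3 vs Seq4: 9
  Seq3 vs Seq5: 6
  Seq4 vs Seq5: 10
The largest is 11 mismatches, between Seq2 and Seq4; p = 11/19 = 0.579.

0.579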